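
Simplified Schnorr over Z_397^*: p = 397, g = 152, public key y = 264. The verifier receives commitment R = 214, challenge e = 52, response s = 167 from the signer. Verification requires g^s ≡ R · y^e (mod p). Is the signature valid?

g^s mod p:
152^2 = 23104 ≡ 78
152^4 ≡ 78^2 = 6084 ≡ 129
152^8 ≡ 129^2 = 16641 ≡ 364
152^16 ≡ 364^2 = 132496 ≡ 295
152^32 ≡ 295^2 = 87025 ≡ 82
152^64 ≡ 82^2 = 6724 ≡ 372
152^128 ≡ 372^2 = 138384 ≡ 228
167 = 128 + 32 + 4 + 2 + 1, so 152^167 ≡ 228·82·129·78·152 ≡ 308 (mod 397)
R · y^e mod p:
264^2 = 69696 ≡ 221
264^4 ≡ 221^2 = 48841 ≡ 10
264^8 ≡ 10^2 = 100
264^16 ≡ 100^2 = 10000 ≡ 75
264^32 ≡ 75^2 = 5625 ≡ 67
52 = 32 + 16 + 4, so 264^52 ≡ 67·75·10 ≡ 228 (mod 397)
214·228 = 48792 ≡ 358 (mod 397)
308 ≠ 358; the check fails.

invalid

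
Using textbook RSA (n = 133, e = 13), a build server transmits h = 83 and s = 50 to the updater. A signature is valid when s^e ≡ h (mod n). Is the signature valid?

invalid

s^13 mod 133 = 50
s^13 mod 133 = 50, but h = 83.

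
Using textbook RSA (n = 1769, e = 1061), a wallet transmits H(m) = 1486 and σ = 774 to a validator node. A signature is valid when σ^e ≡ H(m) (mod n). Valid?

Squares mod 1769: σ^1≡774, σ^2≡1154, σ^4≡1428, σ^8≡1296, σ^16≡835, σ^32≡239, σ^64≡513, σ^128≡1357, σ^256≡1689, σ^512≡1093, σ^1024≡574
1061 = 1024 + 32 + 4 + 1, so σ^1061 ≡ 574·239·1428·774 ≡ 1486 (mod 1769)
1486 = H(m), so the signature checks out.

yes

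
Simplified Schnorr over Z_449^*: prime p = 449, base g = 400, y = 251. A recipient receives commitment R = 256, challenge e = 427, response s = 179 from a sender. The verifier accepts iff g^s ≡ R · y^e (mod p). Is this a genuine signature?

genuine

g^s mod p:
400^2 = 160000 ≡ 156
400^4 ≡ 156^2 = 24336 ≡ 90
400^8 ≡ 90^2 = 8100 ≡ 18
400^16 ≡ 18^2 = 324
400^32 ≡ 324^2 = 104976 ≡ 359
400^64 ≡ 359^2 = 128881 ≡ 18
400^128 ≡ 18^2 = 324
179 = 128 + 32 + 16 + 2 + 1, so 400^179 ≡ 324·359·324·156·400 ≡ 251 (mod 449)
R · y^e mod p:
251^2 = 63001 ≡ 141
251^4 ≡ 141^2 = 19881 ≡ 125
251^8 ≡ 125^2 = 15625 ≡ 359
251^16 ≡ 359^2 = 128881 ≡ 18
251^32 ≡ 18^2 = 324
251^64 ≡ 324^2 = 104976 ≡ 359
251^128 ≡ 359^2 = 128881 ≡ 18
251^256 ≡ 18^2 = 324
427 = 256 + 128 + 32 + 8 + 2 + 1, so 251^427 ≡ 324·18·324·359·141·251 ≡ 122 (mod 449)
256·122 = 31232 ≡ 251 (mod 449)
251 ≡ 251 (mod 449); signature holds.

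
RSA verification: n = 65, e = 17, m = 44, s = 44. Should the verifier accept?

accept

s^2 ≡ 44^2 = 1936 ≡ 51
s^4 ≡ 51^2 = 2601 ≡ 1
s^8 ≡ 1^2 = 1
s^16 ≡ 1^2 = 1
17 = 16 + 1, so s^17 ≡ 1·44 ≡ 44 (mod 65)
44 = m, so the signature checks out.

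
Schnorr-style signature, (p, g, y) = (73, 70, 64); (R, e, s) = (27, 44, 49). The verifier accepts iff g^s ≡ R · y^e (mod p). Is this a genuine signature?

genuine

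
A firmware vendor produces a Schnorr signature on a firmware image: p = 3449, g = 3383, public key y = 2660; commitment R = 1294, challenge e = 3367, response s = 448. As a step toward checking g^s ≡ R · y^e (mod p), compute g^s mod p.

761

3383^2 = 11444689 ≡ 907
3383^4 ≡ 907^2 = 822649 ≡ 1787
3383^8 ≡ 1787^2 = 3193369 ≡ 3044
3383^16 ≡ 3044^2 = 9265936 ≡ 1922
3383^32 ≡ 1922^2 = 3694084 ≡ 205
3383^64 ≡ 205^2 = 42025 ≡ 637
3383^128 ≡ 637^2 = 405769 ≡ 2236
3383^256 ≡ 2236^2 = 4999696 ≡ 2095
448 = 256 + 128 + 64, so 3383^448 ≡ 2095·2236·637 ≡ 761 (mod 3449)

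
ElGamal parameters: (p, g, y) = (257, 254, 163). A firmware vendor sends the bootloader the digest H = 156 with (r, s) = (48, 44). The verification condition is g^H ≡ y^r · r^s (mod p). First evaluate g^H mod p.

234

254^156 mod 257 = 234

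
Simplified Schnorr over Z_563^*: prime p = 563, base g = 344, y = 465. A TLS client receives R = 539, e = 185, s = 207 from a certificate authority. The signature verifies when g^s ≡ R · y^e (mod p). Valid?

no

g^s mod p:
344^2 = 118336 ≡ 106
344^4 ≡ 106^2 = 11236 ≡ 539
344^8 ≡ 539^2 = 290521 ≡ 13
344^16 ≡ 13^2 = 169
344^32 ≡ 169^2 = 28561 ≡ 411
344^64 ≡ 411^2 = 168921 ≡ 21
344^128 ≡ 21^2 = 441
207 = 128 + 64 + 8 + 4 + 2 + 1, so 344^207 ≡ 441·21·13·539·106·344 ≡ 558 (mod 563)
R · y^e mod p:
465^2 = 216225 ≡ 33
465^4 ≡ 33^2 = 1089 ≡ 526
465^8 ≡ 526^2 = 276676 ≡ 243
465^16 ≡ 243^2 = 59049 ≡ 497
465^32 ≡ 497^2 = 247009 ≡ 415
465^64 ≡ 415^2 = 172225 ≡ 510
465^128 ≡ 510^2 = 260100 ≡ 557
185 = 128 + 32 + 16 + 8 + 1, so 465^185 ≡ 557·415·497·243·465 ≡ 400 (mod 563)
539·400 = 215600 ≡ 534 (mod 563)
558 ≠ 534; the check fails.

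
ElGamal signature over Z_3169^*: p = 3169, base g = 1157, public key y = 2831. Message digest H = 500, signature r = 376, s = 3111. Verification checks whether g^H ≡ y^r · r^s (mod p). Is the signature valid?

invalid

Left side g^H mod p:
1157^500 mod 3169 = 1875
Right side y^r · r^s mod p:
2831^376 mod 3169 = 2266
376^3111 mod 3169 = 1851
2266·1851 = 4194366 ≡ 1779 (mod 3169)
1875 ≠ 1779, so verification fails.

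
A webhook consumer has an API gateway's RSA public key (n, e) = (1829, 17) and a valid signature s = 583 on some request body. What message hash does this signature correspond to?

s^2 ≡ 583^2 = 339889 ≡ 1524
s^4 ≡ 1524^2 = 2322576 ≡ 1575
s^8 ≡ 1575^2 = 2480625 ≡ 501
s^16 ≡ 501^2 = 251001 ≡ 428
17 = 16 + 1, so s^17 ≡ 428·583 ≡ 780 (mod 1829)

780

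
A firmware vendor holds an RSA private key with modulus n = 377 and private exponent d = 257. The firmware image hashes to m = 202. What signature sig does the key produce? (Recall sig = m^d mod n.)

115

m^2 ≡ 202^2 = 40804 ≡ 88
m^4 ≡ 88^2 = 7744 ≡ 204
m^8 ≡ 204^2 = 41616 ≡ 146
m^16 ≡ 146^2 = 21316 ≡ 204
m^32 ≡ 204^2 = 41616 ≡ 146
m^64 ≡ 146^2 = 21316 ≡ 204
m^128 ≡ 204^2 = 41616 ≡ 146
m^256 ≡ 146^2 = 21316 ≡ 204
257 = 256 + 1, so m^257 ≡ 204·202 ≡ 115 (mod 377)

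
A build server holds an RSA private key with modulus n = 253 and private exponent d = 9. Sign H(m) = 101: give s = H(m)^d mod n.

94

(H(m))^2 ≡ 101^2 = 10201 ≡ 81
(H(m))^4 ≡ 81^2 = 6561 ≡ 236
(H(m))^8 ≡ 236^2 = 55696 ≡ 36
9 = 8 + 1, so (H(m))^9 ≡ 36·101 ≡ 94 (mod 253)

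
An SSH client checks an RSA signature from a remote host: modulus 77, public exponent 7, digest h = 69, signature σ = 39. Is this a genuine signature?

forged

σ^2 ≡ 39^2 = 1521 ≡ 58
σ^4 ≡ 58^2 = 3364 ≡ 53
7 = 4 + 2 + 1, so σ^7 ≡ 53·58·39 ≡ 74 (mod 77)
σ^7 mod 77 = 74, but h = 69.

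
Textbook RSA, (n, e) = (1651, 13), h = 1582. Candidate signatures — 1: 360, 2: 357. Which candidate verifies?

1

Candidate 1: 360^13 mod 1651 = 1582
  → matches h = 1582
Candidate 2: 357^13 mod 1651 = 1449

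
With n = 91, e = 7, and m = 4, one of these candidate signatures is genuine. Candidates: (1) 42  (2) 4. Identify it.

Candidate 1: 42^2 = 1764 ≡ 35; 42^4 ≡ 35^2 = 1225 ≡ 42; 7 = 4 + 2 + 1, so 42^7 ≡ 42·35·42 ≡ 42 (mod 91)
Candidate 2: 4^2 = 16; 4^4 ≡ 16^2 = 256 ≡ 74; 7 = 4 + 2 + 1, so 4^7 ≡ 74·16·4 ≡ 4 (mod 91)
  → matches m = 4

2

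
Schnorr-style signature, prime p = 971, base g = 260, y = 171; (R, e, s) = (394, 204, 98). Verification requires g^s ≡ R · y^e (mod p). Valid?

g^s mod p:
260^2 = 67600 ≡ 601
260^4 ≡ 601^2 = 361201 ≡ 960
260^8 ≡ 960^2 = 921600 ≡ 121
260^16 ≡ 121^2 = 14641 ≡ 76
260^32 ≡ 76^2 = 5776 ≡ 921
260^64 ≡ 921^2 = 848241 ≡ 558
98 = 64 + 32 + 2, so 260^98 ≡ 558·921·601 ≡ 299 (mod 971)
R · y^e mod p:
171^2 = 29241 ≡ 111
171^4 ≡ 111^2 = 12321 ≡ 669
171^8 ≡ 669^2 = 447561 ≡ 901
171^16 ≡ 901^2 = 811801 ≡ 45
171^32 ≡ 45^2 = 2025 ≡ 83
171^64 ≡ 83^2 = 6889 ≡ 92
171^128 ≡ 92^2 = 8464 ≡ 696
204 = 128 + 64 + 8 + 4, so 171^204 ≡ 696·92·901·669 ≡ 336 (mod 971)
394·336 = 132384 ≡ 328 (mod 971)
299 ≠ 328; the check fails.

no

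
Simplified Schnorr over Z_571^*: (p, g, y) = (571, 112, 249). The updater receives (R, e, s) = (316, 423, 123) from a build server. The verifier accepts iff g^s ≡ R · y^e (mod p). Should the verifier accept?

reject

g^s mod p:
112^123 mod 571 = 277
R · y^e mod p:
249^423 mod 571 = 548
316·548 = 173168 ≡ 155 (mod 571)
277 ≠ 155; the check fails.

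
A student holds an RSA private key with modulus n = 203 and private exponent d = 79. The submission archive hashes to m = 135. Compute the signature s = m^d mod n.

163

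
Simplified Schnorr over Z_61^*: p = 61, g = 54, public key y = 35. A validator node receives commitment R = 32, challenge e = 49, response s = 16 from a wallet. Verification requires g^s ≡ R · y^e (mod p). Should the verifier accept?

accept

g^s mod p:
54^16 mod 61 = 16
R · y^e mod p:
35^49 mod 61 = 31
32·31 = 992 ≡ 16 (mod 61)
16 ≡ 16 (mod 61); signature holds.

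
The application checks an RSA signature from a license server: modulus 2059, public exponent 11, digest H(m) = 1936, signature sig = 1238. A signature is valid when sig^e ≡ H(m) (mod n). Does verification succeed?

fails

sig^11 mod 2059 = 123
The recovered value 123 does not match the digest 1936.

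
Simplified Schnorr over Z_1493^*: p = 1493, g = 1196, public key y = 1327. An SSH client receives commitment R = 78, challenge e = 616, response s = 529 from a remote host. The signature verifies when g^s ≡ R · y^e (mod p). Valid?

no

g^s mod p:
1196^2 = 1430416 ≡ 122
1196^4 ≡ 122^2 = 14884 ≡ 1447
1196^8 ≡ 1447^2 = 2093809 ≡ 623
1196^16 ≡ 623^2 = 388129 ≡ 1442
1196^32 ≡ 1442^2 = 2079364 ≡ 1108
1196^64 ≡ 1108^2 = 1227664 ≡ 418
1196^128 ≡ 418^2 = 174724 ≡ 43
1196^256 ≡ 43^2 = 1849 ≡ 356
1196^512 ≡ 356^2 = 126736 ≡ 1324
529 = 512 + 16 + 1, so 1196^529 ≡ 1324·1442·1196 ≡ 652 (mod 1493)
R · y^e mod p:
1327^2 = 1760929 ≡ 682
1327^4 ≡ 682^2 = 465124 ≡ 801
1327^8 ≡ 801^2 = 641601 ≡ 1104
1327^16 ≡ 1104^2 = 1218816 ≡ 528
1327^32 ≡ 528^2 = 278784 ≡ 1086
1327^64 ≡ 1086^2 = 1179396 ≡ 1419
1327^128 ≡ 1419^2 = 2013561 ≡ 997
1327^256 ≡ 997^2 = 994009 ≡ 1164
1327^512 ≡ 1164^2 = 1354896 ≡ 745
616 = 512 + 64 + 32 + 8, so 1327^616 ≡ 745·1419·1086·1104 ≡ 1243 (mod 1493)
78·1243 = 96954 ≡ 1402 (mod 1493)
652 ≠ 1402; the check fails.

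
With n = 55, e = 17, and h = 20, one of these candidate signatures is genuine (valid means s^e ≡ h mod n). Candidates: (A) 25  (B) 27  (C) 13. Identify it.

Candidate A: 25^17 mod 55 = 20
  → matches h = 20
Candidate B: 27^17 mod 55 = 47
Candidate C: 13^17 mod 55 = 18

A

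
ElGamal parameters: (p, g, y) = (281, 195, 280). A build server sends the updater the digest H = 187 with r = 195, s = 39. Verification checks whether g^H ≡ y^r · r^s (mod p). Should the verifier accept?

reject

Left side g^H mod p:
195^2 = 38025 ≡ 90
195^4 ≡ 90^2 = 8100 ≡ 232
195^8 ≡ 232^2 = 53824 ≡ 153
195^16 ≡ 153^2 = 23409 ≡ 86
195^32 ≡ 86^2 = 7396 ≡ 90
195^64 ≡ 90^2 = 8100 ≡ 232
195^128 ≡ 232^2 = 53824 ≡ 153
187 = 128 + 32 + 16 + 8 + 2 + 1, so 195^187 ≡ 153·90·86·153·90·195 ≡ 191 (mod 281)
Right side y^r · r^s mod p:
280^2 = 78400 ≡ 1
280^4 ≡ 1^2 = 1
280^8 ≡ 1^2 = 1
280^16 ≡ 1^2 = 1
280^32 ≡ 1^2 = 1
280^64 ≡ 1^2 = 1
280^128 ≡ 1^2 = 1
195 = 128 + 64 + 2 + 1, so 280^195 ≡ 1·1·1·280 ≡ 280 (mod 281)
195^2 = 38025 ≡ 90
195^4 ≡ 90^2 = 8100 ≡ 232
195^8 ≡ 232^2 = 53824 ≡ 153
195^16 ≡ 153^2 = 23409 ≡ 86
195^32 ≡ 86^2 = 7396 ≡ 90
39 = 32 + 4 + 2 + 1, so 195^39 ≡ 90·232·90·195 ≡ 49 (mod 281)
280·49 = 13720 ≡ 232 (mod 281)
191 ≠ 232, so verification fails.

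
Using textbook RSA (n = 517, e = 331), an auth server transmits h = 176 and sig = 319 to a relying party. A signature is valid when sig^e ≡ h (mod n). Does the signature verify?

does not verify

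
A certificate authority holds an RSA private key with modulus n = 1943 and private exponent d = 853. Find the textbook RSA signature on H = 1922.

1381

H^853 mod 1943 = 1381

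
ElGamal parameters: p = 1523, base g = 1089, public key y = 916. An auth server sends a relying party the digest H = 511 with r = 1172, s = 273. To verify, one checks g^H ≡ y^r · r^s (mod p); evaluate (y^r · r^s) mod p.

916^1172 mod 1523 = 536
1172^273 mod 1523 = 971
y^r · r^s ≡ 536·971 = 520456 ≡ 1113 (mod 1523)

1113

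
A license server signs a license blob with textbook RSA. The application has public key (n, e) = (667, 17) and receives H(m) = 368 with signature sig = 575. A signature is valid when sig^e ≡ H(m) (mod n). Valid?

sig^2 ≡ 575^2 = 330625 ≡ 460
sig^4 ≡ 460^2 = 211600 ≡ 161
sig^8 ≡ 161^2 = 25921 ≡ 575
sig^16 ≡ 575^2 = 330625 ≡ 460
17 = 16 + 1, so sig^17 ≡ 460·575 ≡ 368 (mod 667)
sig^17 mod 667 = 368 matches H(m).

yes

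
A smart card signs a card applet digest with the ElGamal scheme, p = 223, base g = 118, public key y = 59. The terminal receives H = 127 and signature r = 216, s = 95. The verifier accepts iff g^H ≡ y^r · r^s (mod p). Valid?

Left side g^H mod p:
118^2 = 13924 ≡ 98
118^4 ≡ 98^2 = 9604 ≡ 15
118^8 ≡ 15^2 = 225 ≡ 2
118^16 ≡ 2^2 = 4
118^32 ≡ 4^2 = 16
118^64 ≡ 16^2 = 256 ≡ 33
127 = 64 + 32 + 16 + 8 + 4 + 2 + 1, so 118^127 ≡ 33·16·4·2·15·98·118 ≡ 219 (mod 223)
Right side y^r · r^s mod p:
59^2 = 3481 ≡ 136
59^4 ≡ 136^2 = 18496 ≡ 210
59^8 ≡ 210^2 = 44100 ≡ 169
59^16 ≡ 169^2 = 28561 ≡ 17
59^32 ≡ 17^2 = 289 ≡ 66
59^64 ≡ 66^2 = 4356 ≡ 119
59^128 ≡ 119^2 = 14161 ≡ 112
216 = 128 + 64 + 16 + 8, so 59^216 ≡ 112·119·17·169 ≡ 14 (mod 223)
216^2 = 46656 ≡ 49
216^4 ≡ 49^2 = 2401 ≡ 171
216^8 ≡ 171^2 = 29241 ≡ 28
216^16 ≡ 28^2 = 784 ≡ 115
216^32 ≡ 115^2 = 13225 ≡ 68
216^64 ≡ 68^2 = 4624 ≡ 164
95 = 64 + 16 + 8 + 4 + 2 + 1, so 216^95 ≡ 164·115·28·171·49·216 ≡ 159 (mod 223)
14·159 = 2226 ≡ 219 (mod 223)
219 ≡ 219 (mod 223), so the signature is genuine.

yes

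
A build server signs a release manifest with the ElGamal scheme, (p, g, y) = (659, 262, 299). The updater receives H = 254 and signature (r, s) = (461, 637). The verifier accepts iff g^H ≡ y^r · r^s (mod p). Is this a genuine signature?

forged

Left side g^H mod p:
262^254 mod 659 = 80
Right side y^r · r^s mod p:
299^461 mod 659 = 609
461^637 mod 659 = 616
609·616 = 375144 ≡ 173 (mod 659)
80 ≠ 173, so verification fails.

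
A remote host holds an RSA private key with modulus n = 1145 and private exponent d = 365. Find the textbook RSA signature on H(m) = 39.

(H(m))^2 ≡ 39^2 = 1521 ≡ 376
(H(m))^4 ≡ 376^2 = 141376 ≡ 541
(H(m))^8 ≡ 541^2 = 292681 ≡ 706
(H(m))^16 ≡ 706^2 = 498436 ≡ 361
(H(m))^32 ≡ 361^2 = 130321 ≡ 936
(H(m))^64 ≡ 936^2 = 876096 ≡ 171
(H(m))^128 ≡ 171^2 = 29241 ≡ 616
(H(m))^256 ≡ 616^2 = 379456 ≡ 461
365 = 256 + 64 + 32 + 8 + 4 + 1, so (H(m))^365 ≡ 461·171·936·706·541·39 ≡ 59 (mod 1145)

59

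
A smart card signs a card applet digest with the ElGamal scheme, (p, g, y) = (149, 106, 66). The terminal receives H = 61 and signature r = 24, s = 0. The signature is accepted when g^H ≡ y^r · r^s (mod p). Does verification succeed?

fails

Left side g^H mod p:
Squares mod 149: 106^1≡106, 106^2≡61, 106^4≡145, 106^8≡16, 106^16≡107, 106^32≡125
61 = 32 + 16 + 8 + 4 + 1, so 106^61 ≡ 125·107·16·145·106 ≡ 83 (mod 149)
Right side y^r · r^s mod p:
Squares mod 149: 66^1≡66, 66^2≡35, 66^4≡33, 66^8≡46, 66^16≡30
24 = 16 + 8, so 66^24 ≡ 30·46 ≡ 39 (mod 149)
24^0 mod 149 = 1
39·1 = 39 ≡ 39 (mod 149)
83 ≠ 39, so verification fails.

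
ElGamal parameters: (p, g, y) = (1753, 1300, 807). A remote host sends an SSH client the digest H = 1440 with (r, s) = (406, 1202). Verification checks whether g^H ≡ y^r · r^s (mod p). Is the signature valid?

valid

Left side g^H mod p:
1300^2 = 1690000 ≡ 108
1300^4 ≡ 108^2 = 11664 ≡ 1146
1300^8 ≡ 1146^2 = 1313316 ≡ 319
1300^16 ≡ 319^2 = 101761 ≡ 87
1300^32 ≡ 87^2 = 7569 ≡ 557
1300^64 ≡ 557^2 = 310249 ≡ 1721
1300^128 ≡ 1721^2 = 2961841 ≡ 1024
1300^256 ≡ 1024^2 = 1048576 ≡ 282
1300^512 ≡ 282^2 = 79524 ≡ 639
1300^1024 ≡ 639^2 = 408321 ≡ 1625
1440 = 1024 + 256 + 128 + 32, so 1300^1440 ≡ 1625·282·1024·557 ≡ 1745 (mod 1753)
Right side y^r · r^s mod p:
807^2 = 651249 ≡ 886
807^4 ≡ 886^2 = 784996 ≡ 1405
807^8 ≡ 1405^2 = 1974025 ≡ 147
807^16 ≡ 147^2 = 21609 ≡ 573
807^32 ≡ 573^2 = 328329 ≡ 518
807^64 ≡ 518^2 = 268324 ≡ 115
807^128 ≡ 115^2 = 13225 ≡ 954
807^256 ≡ 954^2 = 910116 ≡ 309
406 = 256 + 128 + 16 + 4 + 2, so 807^406 ≡ 309·954·573·1405·886 ≡ 645 (mod 1753)
406^2 = 164836 ≡ 54
406^4 ≡ 54^2 = 2916 ≡ 1163
406^8 ≡ 1163^2 = 1352569 ≡ 1006
406^16 ≡ 1006^2 = 1012036 ≡ 555
406^32 ≡ 555^2 = 308025 ≡ 1250
406^64 ≡ 1250^2 = 1562500 ≡ 577
406^128 ≡ 577^2 = 332929 ≡ 1612
406^256 ≡ 1612^2 = 2598544 ≡ 598
406^512 ≡ 598^2 = 357604 ≡ 1745
406^1024 ≡ 1745^2 = 3045025 ≡ 64
1202 = 1024 + 128 + 32 + 16 + 2, so 406^1202 ≡ 64·1612·1250·555·54 ≡ 886 (mod 1753)
645·886 = 571470 ≡ 1745 (mod 1753)
1745 ≡ 1745 (mod 1753), so the signature is genuine.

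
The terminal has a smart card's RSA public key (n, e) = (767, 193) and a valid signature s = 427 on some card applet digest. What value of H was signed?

50

s^2 ≡ 427^2 = 182329 ≡ 550
s^4 ≡ 550^2 = 302500 ≡ 302
s^8 ≡ 302^2 = 91204 ≡ 698
s^16 ≡ 698^2 = 487204 ≡ 159
s^32 ≡ 159^2 = 25281 ≡ 737
s^64 ≡ 737^2 = 543169 ≡ 133
s^128 ≡ 133^2 = 17689 ≡ 48
193 = 128 + 64 + 1, so s^193 ≡ 48·133·427 ≡ 50 (mod 767)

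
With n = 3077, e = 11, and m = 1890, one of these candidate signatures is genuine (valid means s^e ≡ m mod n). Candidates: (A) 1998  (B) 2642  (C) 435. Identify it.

Candidate A: Squares mod 3077: 1998^1≡1998, 1998^2≡1135, 1998^4≡2039, 1998^8≡494; 11 = 8 + 2 + 1, so 1998^11 ≡ 494·1135·1998 ≡ 2922 (mod 3077)
Candidate B: Squares mod 3077: 2642^1≡2642, 2642^2≡1528, 2642^4≡2418, 2642^8≡424; 11 = 8 + 2 + 1, so 2642^11 ≡ 424·1528·2642 ≡ 1187 (mod 3077)
Candidate C: Squares mod 3077: 435^1≡435, 435^2≡1528, 435^4≡2418, 435^8≡424; 11 = 8 + 2 + 1, so 435^11 ≡ 424·1528·435 ≡ 1890 (mod 3077)
  → matches m = 1890

C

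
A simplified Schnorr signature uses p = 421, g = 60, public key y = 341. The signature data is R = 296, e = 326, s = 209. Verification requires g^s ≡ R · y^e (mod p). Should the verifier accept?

accept

g^s mod p:
Squares mod 421: 60^1≡60, 60^2≡232, 60^4≡357, 60^8≡307, 60^16≡366, 60^32≡78, 60^64≡190, 60^128≡315
209 = 128 + 64 + 16 + 1, so 60^209 ≡ 315·190·366·60 ≡ 414 (mod 421)
R · y^e mod p:
Squares mod 421: 341^1≡341, 341^2≡85, 341^4≡68, 341^8≡414, 341^16≡49, 341^32≡296, 341^64≡48, 341^128≡199, 341^256≡27
326 = 256 + 64 + 4 + 2, so 341^326 ≡ 27·48·68·85 ≡ 27 (mod 421)
296·27 = 7992 ≡ 414 (mod 421)
414 ≡ 414 (mod 421); signature holds.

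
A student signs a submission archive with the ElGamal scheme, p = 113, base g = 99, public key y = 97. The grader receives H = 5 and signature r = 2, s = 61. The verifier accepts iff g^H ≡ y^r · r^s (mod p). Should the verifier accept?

Left side g^H mod p:
99^2 = 9801 ≡ 83
99^4 ≡ 83^2 = 6889 ≡ 109
5 = 4 + 1, so 99^5 ≡ 109·99 ≡ 56 (mod 113)
Right side y^r · r^s mod p:
97^2 = 9409 ≡ 30
2^2 = 4
2^4 ≡ 4^2 = 16
2^8 ≡ 16^2 = 256 ≡ 30
2^16 ≡ 30^2 = 900 ≡ 109
2^32 ≡ 109^2 = 11881 ≡ 16
61 = 32 + 16 + 8 + 4 + 1, so 2^61 ≡ 16·109·30·16·2 ≡ 32 (mod 113)
30·32 = 960 ≡ 56 (mod 113)
56 ≡ 56 (mod 113), so the signature is genuine.

accept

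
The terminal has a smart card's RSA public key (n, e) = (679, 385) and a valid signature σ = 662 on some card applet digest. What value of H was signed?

σ^2 ≡ 662^2 = 438244 ≡ 289
σ^4 ≡ 289^2 = 83521 ≡ 4
σ^8 ≡ 4^2 = 16
σ^16 ≡ 16^2 = 256
σ^32 ≡ 256^2 = 65536 ≡ 352
σ^64 ≡ 352^2 = 123904 ≡ 326
σ^128 ≡ 326^2 = 106276 ≡ 352
σ^256 ≡ 352^2 = 123904 ≡ 326
385 = 256 + 128 + 1, so σ^385 ≡ 326·352·662 ≡ 662 (mod 679)

662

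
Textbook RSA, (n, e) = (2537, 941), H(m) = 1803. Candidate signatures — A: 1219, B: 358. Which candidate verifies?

Candidate A: 1219^2 = 1485961 ≡ 1816; 1219^4 ≡ 1816^2 = 3297856 ≡ 2293; 1219^8 ≡ 2293^2 = 5257849 ≡ 1185; 1219^16 ≡ 1185^2 = 1404225 ≡ 1264; 1219^32 ≡ 1264^2 = 1597696 ≡ 1923; 1219^64 ≡ 1923^2 = 3697929 ≡ 1520; 1219^128 ≡ 1520^2 = 2310400 ≡ 1730; 1219^256 ≡ 1730^2 = 2992900 ≡ 1777; 1219^512 ≡ 1777^2 = 3157729 ≡ 1701; 941 = 512 + 256 + 128 + 32 + 8 + 4 + 1, so 1219^941 ≡ 1701·1777·1730·1923·1185·2293·1219 ≡ 1803 (mod 2537)
  → matches H(m) = 1803
Candidate B: 358^2 = 128164 ≡ 1314; 358^4 ≡ 1314^2 = 1726596 ≡ 1436; 358^8 ≡ 1436^2 = 2062096 ≡ 2052; 358^16 ≡ 2052^2 = 4210704 ≡ 1821; 358^32 ≡ 1821^2 = 3316041 ≡ 182; 358^64 ≡ 182^2 = 33124 ≡ 143; 358^128 ≡ 143^2 = 20449 ≡ 153; 358^256 ≡ 153^2 = 23409 ≡ 576; 358^512 ≡ 576^2 = 331776 ≡ 1966; 941 = 512 + 256 + 128 + 32 + 8 + 4 + 1, so 358^941 ≡ 1966·576·153·182·2052·1436·358 ≡ 81 (mod 2537)

A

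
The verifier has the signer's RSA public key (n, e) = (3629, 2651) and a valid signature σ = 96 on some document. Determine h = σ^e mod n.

σ^2651 mod 3629 = 894

894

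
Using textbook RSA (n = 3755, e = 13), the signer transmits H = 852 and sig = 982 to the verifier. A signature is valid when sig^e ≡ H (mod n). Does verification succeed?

sig^2 ≡ 982^2 = 964324 ≡ 3044
sig^4 ≡ 3044^2 = 9265936 ≡ 2351
sig^8 ≡ 2351^2 = 5527201 ≡ 3596
13 = 8 + 4 + 1, so sig^13 ≡ 3596·2351·982 ≡ 852 (mod 3755)
Since 852 equals the digest 852, verification succeeds.

passes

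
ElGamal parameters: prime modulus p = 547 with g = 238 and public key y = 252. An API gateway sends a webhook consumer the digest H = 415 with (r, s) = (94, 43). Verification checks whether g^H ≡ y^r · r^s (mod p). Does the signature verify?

Left side g^H mod p:
Squares mod 547: 238^1≡238, 238^2≡303, 238^4≡460, 238^8≡458, 238^16≡263, 238^32≡247, 238^64≡292, 238^128≡479, 238^256≡248
415 = 256 + 128 + 16 + 8 + 4 + 2 + 1, so 238^415 ≡ 248·479·263·458·460·303·238 ≡ 393 (mod 547)
Right side y^r · r^s mod p:
Squares mod 547: 252^1≡252, 252^2≡52, 252^4≡516, 252^8≡414, 252^16≡185, 252^32≡311, 252^64≡449
94 = 64 + 16 + 8 + 4 + 2, so 252^94 ≡ 449·185·414·516·52 ≡ 24 (mod 547)
Squares mod 547: 94^1≡94, 94^2≡84, 94^4≡492, 94^8≡290, 94^16≡409, 94^32≡446
43 = 32 + 8 + 2 + 1, so 94^43 ≡ 446·290·84·94 ≡ 495 (mod 547)
24·495 = 11880 ≡ 393 (mod 547)
393 ≡ 393 (mod 547), so the signature is genuine.

verifies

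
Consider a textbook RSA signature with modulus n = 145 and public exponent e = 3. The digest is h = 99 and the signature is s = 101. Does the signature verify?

s^2 ≡ 101^2 = 10201 ≡ 51
3 = 2 + 1, so s^3 ≡ 51·101 ≡ 76 (mod 145)
The recovered value 76 does not match the digest 99.

does not verify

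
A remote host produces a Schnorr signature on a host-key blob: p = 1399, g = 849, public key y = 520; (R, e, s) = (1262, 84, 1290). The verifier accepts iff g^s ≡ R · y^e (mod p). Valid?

g^s mod p:
849^2 = 720801 ≡ 316
849^4 ≡ 316^2 = 99856 ≡ 527
849^8 ≡ 527^2 = 277729 ≡ 727
849^16 ≡ 727^2 = 528529 ≡ 1106
849^32 ≡ 1106^2 = 1223236 ≡ 510
849^64 ≡ 510^2 = 260100 ≡ 1285
849^128 ≡ 1285^2 = 1651225 ≡ 405
849^256 ≡ 405^2 = 164025 ≡ 342
849^512 ≡ 342^2 = 116964 ≡ 847
849^1024 ≡ 847^2 = 717409 ≡ 1121
1290 = 1024 + 256 + 8 + 2, so 849^1290 ≡ 1121·342·727·316 ≡ 1187 (mod 1399)
R · y^e mod p:
520^2 = 270400 ≡ 393
520^4 ≡ 393^2 = 154449 ≡ 559
520^8 ≡ 559^2 = 312481 ≡ 504
520^16 ≡ 504^2 = 254016 ≡ 797
520^32 ≡ 797^2 = 635209 ≡ 63
520^64 ≡ 63^2 = 3969 ≡ 1171
84 = 64 + 16 + 4, so 520^84 ≡ 1171·797·559 ≡ 747 (mod 1399)
1262·747 = 942714 ≡ 1187 (mod 1399)
1187 ≡ 1187 (mod 1399); signature holds.

yes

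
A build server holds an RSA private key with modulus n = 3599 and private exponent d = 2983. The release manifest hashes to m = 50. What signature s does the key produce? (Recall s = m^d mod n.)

3122

Squares mod 3599: m^1≡50, m^2≡2500, m^4≡2136, m^8≡2563, m^16≡794, m^32≡611, m^64≡2624, m^128≡489, m^256≡1587, m^512≡2868, m^1024≡1709, m^2048≡1892
2983 = 2048 + 512 + 256 + 128 + 32 + 4 + 2 + 1, so m^2983 ≡ 1892·2868·1587·489·611·2136·2500·50 ≡ 3122 (mod 3599)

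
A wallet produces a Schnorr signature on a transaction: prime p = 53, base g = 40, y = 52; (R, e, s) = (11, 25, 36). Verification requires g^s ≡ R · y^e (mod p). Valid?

yes

g^s mod p:
Squares mod 53: 40^1≡40, 40^2≡10, 40^4≡47, 40^8≡36, 40^16≡24, 40^32≡46
36 = 32 + 4, so 40^36 ≡ 46·47 ≡ 42 (mod 53)
R · y^e mod p:
Squares mod 53: 52^1≡52, 52^2≡1, 52^4≡1, 52^8≡1, 52^16≡1
25 = 16 + 8 + 1, so 52^25 ≡ 1·1·52 ≡ 52 (mod 53)
11·52 = 572 ≡ 42 (mod 53)
42 ≡ 42 (mod 53); signature holds.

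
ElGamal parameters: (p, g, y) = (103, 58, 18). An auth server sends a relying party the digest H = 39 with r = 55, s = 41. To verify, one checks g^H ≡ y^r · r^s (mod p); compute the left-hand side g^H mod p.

13

Squares mod 103: 58^1≡58, 58^2≡68, 58^4≡92, 58^8≡18, 58^16≡15, 58^32≡19
39 = 32 + 4 + 2 + 1, so 58^39 ≡ 19·92·68·58 ≡ 13 (mod 103)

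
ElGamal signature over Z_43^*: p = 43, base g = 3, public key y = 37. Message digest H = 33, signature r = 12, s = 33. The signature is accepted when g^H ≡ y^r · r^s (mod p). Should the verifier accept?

Left side g^H mod p:
3^2 = 9
3^4 ≡ 9^2 = 81 ≡ 38
3^8 ≡ 38^2 = 1444 ≡ 25
3^16 ≡ 25^2 = 625 ≡ 23
3^32 ≡ 23^2 = 529 ≡ 13
33 = 32 + 1, so 3^33 ≡ 13·3 ≡ 39 (mod 43)
Right side y^r · r^s mod p:
37^2 = 1369 ≡ 36
37^4 ≡ 36^2 = 1296 ≡ 6
37^8 ≡ 6^2 = 36
12 = 8 + 4, so 37^12 ≡ 36·6 ≡ 1 (mod 43)
12^2 = 144 ≡ 15
12^4 ≡ 15^2 = 225 ≡ 10
12^8 ≡ 10^2 = 100 ≡ 14
12^16 ≡ 14^2 = 196 ≡ 24
12^32 ≡ 24^2 = 576 ≡ 17
33 = 32 + 1, so 12^33 ≡ 17·12 ≡ 32 (mod 43)
1·32 = 32 ≡ 32 (mod 43)
39 ≠ 32, so verification fails.

reject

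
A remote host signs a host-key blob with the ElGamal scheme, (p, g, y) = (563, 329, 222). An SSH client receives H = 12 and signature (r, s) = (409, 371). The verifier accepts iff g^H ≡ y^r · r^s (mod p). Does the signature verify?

Left side g^H mod p:
Squares mod 563: 329^1≡329, 329^2≡145, 329^4≡194, 329^8≡478
12 = 8 + 4, so 329^12 ≡ 478·194 ≡ 400 (mod 563)
Right side y^r · r^s mod p:
Squares mod 563: 222^1≡222, 222^2≡303, 222^4≡40, 222^8≡474, 222^16≡39, 222^32≡395, 222^64≡74, 222^128≡409, 222^256≡70
409 = 256 + 128 + 16 + 8 + 1, so 222^409 ≡ 70·409·39·474·222 ≡ 409 (mod 563)
Squares mod 563: 409^1≡409, 409^2≡70, 409^4≡396, 409^8≡302, 409^16≡561, 409^32≡4, 409^64≡16, 409^128≡256, 409^256≡228
371 = 256 + 64 + 32 + 16 + 2 + 1, so 409^371 ≡ 228·16·4·561·70·409 ≡ 246 (mod 563)
409·246 = 100614 ≡ 400 (mod 563)
400 ≡ 400 (mod 563), so the signature is genuine.

verifies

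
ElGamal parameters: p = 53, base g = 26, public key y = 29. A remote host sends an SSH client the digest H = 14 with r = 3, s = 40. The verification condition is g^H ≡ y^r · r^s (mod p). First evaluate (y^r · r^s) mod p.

38

29^2 = 841 ≡ 46
3 = 2 + 1, so 29^3 ≡ 46·29 ≡ 9 (mod 53)
3^2 = 9
3^4 ≡ 9^2 = 81 ≡ 28
3^8 ≡ 28^2 = 784 ≡ 42
3^16 ≡ 42^2 = 1764 ≡ 15
3^32 ≡ 15^2 = 225 ≡ 13
40 = 32 + 8, so 3^40 ≡ 13·42 ≡ 16 (mod 53)
y^r · r^s ≡ 9·16 = 144 ≡ 38 (mod 53)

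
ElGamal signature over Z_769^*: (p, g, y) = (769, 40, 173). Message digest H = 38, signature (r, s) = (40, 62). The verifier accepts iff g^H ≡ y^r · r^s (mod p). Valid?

yes

Left side g^H mod p:
40^2 = 1600 ≡ 62
40^4 ≡ 62^2 = 3844 ≡ 768
40^8 ≡ 768^2 = 589824 ≡ 1
40^16 ≡ 1^2 = 1
40^32 ≡ 1^2 = 1
38 = 32 + 4 + 2, so 40^38 ≡ 1·768·62 ≡ 707 (mod 769)
Right side y^r · r^s mod p:
173^2 = 29929 ≡ 707
173^4 ≡ 707^2 = 499849 ≡ 768
173^8 ≡ 768^2 = 589824 ≡ 1
173^16 ≡ 1^2 = 1
173^32 ≡ 1^2 = 1
40 = 32 + 8, so 173^40 ≡ 1·1 ≡ 1 (mod 769)
40^2 = 1600 ≡ 62
40^4 ≡ 62^2 = 3844 ≡ 768
40^8 ≡ 768^2 = 589824 ≡ 1
40^16 ≡ 1^2 = 1
40^32 ≡ 1^2 = 1
62 = 32 + 16 + 8 + 4 + 2, so 40^62 ≡ 1·1·1·768·62 ≡ 707 (mod 769)
1·707 = 707 ≡ 707 (mod 769)
707 ≡ 707 (mod 769), so the signature is genuine.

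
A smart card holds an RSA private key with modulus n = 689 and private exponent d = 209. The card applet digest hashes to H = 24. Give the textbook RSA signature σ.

H^2 ≡ 24^2 = 576
H^4 ≡ 576^2 = 331776 ≡ 367
H^8 ≡ 367^2 = 134689 ≡ 334
H^16 ≡ 334^2 = 111556 ≡ 627
H^32 ≡ 627^2 = 393129 ≡ 399
H^64 ≡ 399^2 = 159201 ≡ 42
H^128 ≡ 42^2 = 1764 ≡ 386
209 = 128 + 64 + 16 + 1, so H^209 ≡ 386·42·627·24 ≡ 501 (mod 689)

501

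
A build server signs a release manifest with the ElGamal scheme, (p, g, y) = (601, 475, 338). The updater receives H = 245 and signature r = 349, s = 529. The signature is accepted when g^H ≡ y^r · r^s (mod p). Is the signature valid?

valid

Left side g^H mod p:
Squares mod 601: 475^1≡475, 475^2≡250, 475^4≡597, 475^8≡16, 475^16≡256, 475^32≡27, 475^64≡128, 475^128≡157
245 = 128 + 64 + 32 + 16 + 4 + 1, so 475^245 ≡ 157·128·27·256·597·475 ≡ 166 (mod 601)
Right side y^r · r^s mod p:
Squares mod 601: 338^1≡338, 338^2≡54, 338^4≡512, 338^8≡108, 338^16≡245, 338^32≡526, 338^64≡216, 338^128≡379, 338^256≡2
349 = 256 + 64 + 16 + 8 + 4 + 1, so 338^349 ≡ 2·216·245·108·512·338 ≡ 585 (mod 601)
Squares mod 601: 349^1≡349, 349^2≡399, 349^4≡537, 349^8≡490, 349^16≡301, 349^32≡451, 349^64≡263, 349^128≡54, 349^256≡512, 349^512≡108
529 = 512 + 16 + 1, so 349^529 ≡ 108·301·349 ≡ 215 (mod 601)
585·215 = 125775 ≡ 166 (mod 601)
166 ≡ 166 (mod 601), so the signature is genuine.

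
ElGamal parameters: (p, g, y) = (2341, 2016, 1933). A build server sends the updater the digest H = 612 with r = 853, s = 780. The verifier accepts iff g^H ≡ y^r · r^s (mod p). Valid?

yes

Left side g^H mod p:
2016^2 = 4064256 ≡ 280
2016^4 ≡ 280^2 = 78400 ≡ 1147
2016^8 ≡ 1147^2 = 1315609 ≡ 2308
2016^16 ≡ 2308^2 = 5326864 ≡ 1089
2016^32 ≡ 1089^2 = 1185921 ≡ 1375
2016^64 ≡ 1375^2 = 1890625 ≡ 1438
2016^128 ≡ 1438^2 = 2067844 ≡ 741
2016^256 ≡ 741^2 = 549081 ≡ 1287
2016^512 ≡ 1287^2 = 1656369 ≡ 1282
612 = 512 + 64 + 32 + 4, so 2016^612 ≡ 1282·1438·1375·1147 ≡ 27 (mod 2341)
Right side y^r · r^s mod p:
1933^2 = 3736489 ≡ 253
1933^4 ≡ 253^2 = 64009 ≡ 802
1933^8 ≡ 802^2 = 643204 ≡ 1770
1933^16 ≡ 1770^2 = 3132900 ≡ 642
1933^32 ≡ 642^2 = 412164 ≡ 148
1933^64 ≡ 148^2 = 21904 ≡ 835
1933^128 ≡ 835^2 = 697225 ≡ 1948
1933^256 ≡ 1948^2 = 3794704 ≡ 2284
1933^512 ≡ 2284^2 = 5216656 ≡ 908
853 = 512 + 256 + 64 + 16 + 4 + 1, so 1933^853 ≡ 908·2284·835·642·802·1933 ≡ 544 (mod 2341)
853^2 = 727609 ≡ 1899
853^4 ≡ 1899^2 = 3606201 ≡ 1061
853^8 ≡ 1061^2 = 1125721 ≡ 2041
853^16 ≡ 2041^2 = 4165681 ≡ 1042
853^32 ≡ 1042^2 = 1085764 ≡ 1881
853^64 ≡ 1881^2 = 3538161 ≡ 910
853^128 ≡ 910^2 = 828100 ≡ 1727
853^256 ≡ 1727^2 = 2982529 ≡ 95
853^512 ≡ 95^2 = 9025 ≡ 2002
780 = 512 + 256 + 8 + 4, so 853^780 ≡ 2002·95·2041·1061 ≡ 1106 (mod 2341)
544·1106 = 601664 ≡ 27 (mod 2341)
27 ≡ 27 (mod 2341), so the signature is genuine.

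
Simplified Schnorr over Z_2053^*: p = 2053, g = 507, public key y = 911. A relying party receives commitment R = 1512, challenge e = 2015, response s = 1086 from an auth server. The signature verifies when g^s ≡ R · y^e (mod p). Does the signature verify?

g^s mod p:
507^1086 mod 2053 = 1521
R · y^e mod p:
911^2015 mod 2053 = 1953
1512·1953 = 2952936 ≡ 722 (mod 2053)
1521 ≠ 722; the check fails.

does not verify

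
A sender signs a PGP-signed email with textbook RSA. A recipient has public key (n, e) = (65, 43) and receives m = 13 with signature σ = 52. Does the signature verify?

verifies

σ^2 ≡ 52^2 = 2704 ≡ 39
σ^4 ≡ 39^2 = 1521 ≡ 26
σ^8 ≡ 26^2 = 676 ≡ 26
σ^16 ≡ 26^2 = 676 ≡ 26
σ^32 ≡ 26^2 = 676 ≡ 26
43 = 32 + 8 + 2 + 1, so σ^43 ≡ 26·26·39·52 ≡ 13 (mod 65)
σ^43 mod 65 = 13 matches m.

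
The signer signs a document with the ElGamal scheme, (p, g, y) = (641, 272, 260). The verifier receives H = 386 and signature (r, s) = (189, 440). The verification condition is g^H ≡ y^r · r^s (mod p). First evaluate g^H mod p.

272^2 = 73984 ≡ 269
272^4 ≡ 269^2 = 72361 ≡ 569
272^8 ≡ 569^2 = 323761 ≡ 56
272^16 ≡ 56^2 = 3136 ≡ 572
272^32 ≡ 572^2 = 327184 ≡ 274
272^64 ≡ 274^2 = 75076 ≡ 79
272^128 ≡ 79^2 = 6241 ≡ 472
272^256 ≡ 472^2 = 222784 ≡ 357
386 = 256 + 128 + 2, so 272^386 ≡ 357·472·269 ≡ 543 (mod 641)

543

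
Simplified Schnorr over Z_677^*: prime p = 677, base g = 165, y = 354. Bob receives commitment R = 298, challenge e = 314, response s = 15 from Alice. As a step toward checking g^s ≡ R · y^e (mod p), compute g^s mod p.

603

165^2 = 27225 ≡ 145
165^4 ≡ 145^2 = 21025 ≡ 38
165^8 ≡ 38^2 = 1444 ≡ 90
15 = 8 + 4 + 2 + 1, so 165^15 ≡ 90·38·145·165 ≡ 603 (mod 677)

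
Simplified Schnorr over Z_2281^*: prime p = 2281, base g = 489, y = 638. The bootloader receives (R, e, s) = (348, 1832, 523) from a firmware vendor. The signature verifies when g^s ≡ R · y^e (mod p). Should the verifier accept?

reject

g^s mod p:
Squares mod 2281: 489^1≡489, 489^2≡1897, 489^4≡1472, 489^8≡2115, 489^16≡184, 489^32≡1922, 489^64≡1145, 489^128≡1731, 489^256≡1408, 489^512≡275
523 = 512 + 8 + 2 + 1, so 489^523 ≡ 275·2115·1897·489 ≡ 1491 (mod 2281)
R · y^e mod p:
Squares mod 2281: 638^1≡638, 638^2≡1026, 638^4≡1135, 638^8≡1741, 638^16≡1913, 638^32≡845, 638^64≡72, 638^128≡622, 638^256≡1395, 638^512≡332, 638^1024≡736
1832 = 1024 + 512 + 256 + 32 + 8, so 638^1832 ≡ 736·332·1395·845·1741 ≡ 330 (mod 2281)
348·330 = 114840 ≡ 790 (mod 2281)
1491 ≠ 790; the check fails.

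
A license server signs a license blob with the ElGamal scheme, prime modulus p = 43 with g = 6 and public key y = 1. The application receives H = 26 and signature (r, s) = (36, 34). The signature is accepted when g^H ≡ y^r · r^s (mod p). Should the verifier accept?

accept

Left side g^H mod p:
6^2 = 36
6^4 ≡ 36^2 = 1296 ≡ 6
6^8 ≡ 6^2 = 36
6^16 ≡ 36^2 = 1296 ≡ 6
26 = 16 + 8 + 2, so 6^26 ≡ 6·36·36 ≡ 36 (mod 43)
Right side y^r · r^s mod p:
1^2 = 1
1^4 ≡ 1^2 = 1
1^8 ≡ 1^2 = 1
1^16 ≡ 1^2 = 1
1^32 ≡ 1^2 = 1
36 = 32 + 4, so 1^36 ≡ 1·1 ≡ 1 (mod 43)
36^2 = 1296 ≡ 6
36^4 ≡ 6^2 = 36
36^8 ≡ 36^2 = 1296 ≡ 6
36^16 ≡ 6^2 = 36
36^32 ≡ 36^2 = 1296 ≡ 6
34 = 32 + 2, so 36^34 ≡ 6·6 ≡ 36 (mod 43)
1·36 = 36 ≡ 36 (mod 43)
36 ≡ 36 (mod 43), so the signature is genuine.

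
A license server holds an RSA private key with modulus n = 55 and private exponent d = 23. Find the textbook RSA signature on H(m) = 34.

Squares mod 55: (H(m))^1≡34, (H(m))^2≡1, (H(m))^4≡1, (H(m))^8≡1, (H(m))^16≡1
23 = 16 + 4 + 2 + 1, so (H(m))^23 ≡ 1·1·1·34 ≡ 34 (mod 55)

34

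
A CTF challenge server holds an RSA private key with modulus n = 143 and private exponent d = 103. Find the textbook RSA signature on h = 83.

73

h^2 ≡ 83^2 = 6889 ≡ 25
h^4 ≡ 25^2 = 625 ≡ 53
h^8 ≡ 53^2 = 2809 ≡ 92
h^16 ≡ 92^2 = 8464 ≡ 27
h^32 ≡ 27^2 = 729 ≡ 14
h^64 ≡ 14^2 = 196 ≡ 53
103 = 64 + 32 + 4 + 2 + 1, so h^103 ≡ 53·14·53·25·83 ≡ 73 (mod 143)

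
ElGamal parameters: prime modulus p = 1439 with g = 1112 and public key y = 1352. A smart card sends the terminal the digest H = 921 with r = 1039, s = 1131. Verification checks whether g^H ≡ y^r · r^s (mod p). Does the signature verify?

does not verify

Left side g^H mod p:
1112^2 = 1236544 ≡ 443
1112^4 ≡ 443^2 = 196249 ≡ 545
1112^8 ≡ 545^2 = 297025 ≡ 591
1112^16 ≡ 591^2 = 349281 ≡ 1043
1112^32 ≡ 1043^2 = 1087849 ≡ 1404
1112^64 ≡ 1404^2 = 1971216 ≡ 1225
1112^128 ≡ 1225^2 = 1500625 ≡ 1187
1112^256 ≡ 1187^2 = 1408969 ≡ 188
1112^512 ≡ 188^2 = 35344 ≡ 808
921 = 512 + 256 + 128 + 16 + 8 + 1, so 1112^921 ≡ 808·188·1187·1043·591·1112 ≡ 665 (mod 1439)
Right side y^r · r^s mod p:
1352^2 = 1827904 ≡ 374
1352^4 ≡ 374^2 = 139876 ≡ 293
1352^8 ≡ 293^2 = 85849 ≡ 948
1352^16 ≡ 948^2 = 898704 ≡ 768
1352^32 ≡ 768^2 = 589824 ≡ 1273
1352^64 ≡ 1273^2 = 1620529 ≡ 215
1352^128 ≡ 215^2 = 46225 ≡ 177
1352^256 ≡ 177^2 = 31329 ≡ 1110
1352^512 ≡ 1110^2 = 1232100 ≡ 316
1352^1024 ≡ 316^2 = 99856 ≡ 565
1039 = 1024 + 8 + 4 + 2 + 1, so 1352^1039 ≡ 565·948·293·374·1352 ≡ 1215 (mod 1439)
1039^2 = 1079521 ≡ 271
1039^4 ≡ 271^2 = 73441 ≡ 52
1039^8 ≡ 52^2 = 2704 ≡ 1265
1039^16 ≡ 1265^2 = 1600225 ≡ 57
1039^32 ≡ 57^2 = 3249 ≡ 371
1039^64 ≡ 371^2 = 137641 ≡ 936
1039^128 ≡ 936^2 = 876096 ≡ 1184
1039^256 ≡ 1184^2 = 1401856 ≡ 270
1039^512 ≡ 270^2 = 72900 ≡ 950
1039^1024 ≡ 950^2 = 902500 ≡ 247
1131 = 1024 + 64 + 32 + 8 + 2 + 1, so 1039^1131 ≡ 247·936·371·1265·271·1039 ≡ 796 (mod 1439)
1215·796 = 967140 ≡ 132 (mod 1439)
665 ≠ 132, so verification fails.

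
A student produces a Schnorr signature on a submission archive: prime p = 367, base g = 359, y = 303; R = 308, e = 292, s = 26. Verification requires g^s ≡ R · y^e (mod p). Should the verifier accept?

g^s mod p:
Squares mod 367: 359^1≡359, 359^2≡64, 359^4≡59, 359^8≡178, 359^16≡122
26 = 16 + 8 + 2, so 359^26 ≡ 122·178·64 ≡ 362 (mod 367)
R · y^e mod p:
Squares mod 367: 303^1≡303, 303^2≡59, 303^4≡178, 303^8≡122, 303^16≡204, 303^32≡145, 303^64≡106, 303^128≡226, 303^256≡63
292 = 256 + 32 + 4, so 303^292 ≡ 63·145·178 ≡ 220 (mod 367)
308·220 = 67760 ≡ 232 (mod 367)
362 ≠ 232; the check fails.

reject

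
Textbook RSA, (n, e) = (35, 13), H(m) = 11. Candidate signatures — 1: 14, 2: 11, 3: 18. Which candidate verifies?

2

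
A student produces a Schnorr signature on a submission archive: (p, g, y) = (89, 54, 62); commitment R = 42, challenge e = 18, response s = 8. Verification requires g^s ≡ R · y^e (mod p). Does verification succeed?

g^s mod p:
54^2 = 2916 ≡ 68
54^4 ≡ 68^2 = 4624 ≡ 85
54^8 ≡ 85^2 = 7225 ≡ 16
R · y^e mod p:
62^2 = 3844 ≡ 17
62^4 ≡ 17^2 = 289 ≡ 22
62^8 ≡ 22^2 = 484 ≡ 39
62^16 ≡ 39^2 = 1521 ≡ 8
18 = 16 + 2, so 62^18 ≡ 8·17 ≡ 47 (mod 89)
42·47 = 1974 ≡ 16 (mod 89)
16 ≡ 16 (mod 89); signature holds.

passes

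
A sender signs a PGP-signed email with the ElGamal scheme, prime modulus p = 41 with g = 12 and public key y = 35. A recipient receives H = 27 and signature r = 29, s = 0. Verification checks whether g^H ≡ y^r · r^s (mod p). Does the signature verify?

Left side g^H mod p:
12^2 = 144 ≡ 21
12^4 ≡ 21^2 = 441 ≡ 31
12^8 ≡ 31^2 = 961 ≡ 18
12^16 ≡ 18^2 = 324 ≡ 37
27 = 16 + 8 + 2 + 1, so 12^27 ≡ 37·18·21·12 ≡ 19 (mod 41)
Right side y^r · r^s mod p:
35^2 = 1225 ≡ 36
35^4 ≡ 36^2 = 1296 ≡ 25
35^8 ≡ 25^2 = 625 ≡ 10
35^16 ≡ 10^2 = 100 ≡ 18
29 = 16 + 8 + 4 + 1, so 35^29 ≡ 18·10·25·35 ≡ 19 (mod 41)
29^0 mod 41 = 1
19·1 = 19 ≡ 19 (mod 41)
19 ≡ 19 (mod 41), so the signature is genuine.

verifies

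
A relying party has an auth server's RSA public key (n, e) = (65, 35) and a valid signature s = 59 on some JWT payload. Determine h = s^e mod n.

Squares mod 65: s^1≡59, s^2≡36, s^4≡61, s^8≡16, s^16≡61, s^32≡16
35 = 32 + 2 + 1, so s^35 ≡ 16·36·59 ≡ 54 (mod 65)

54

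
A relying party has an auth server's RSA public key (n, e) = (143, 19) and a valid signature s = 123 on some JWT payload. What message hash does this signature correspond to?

s^2 ≡ 123^2 = 15129 ≡ 114
s^4 ≡ 114^2 = 12996 ≡ 126
s^8 ≡ 126^2 = 15876 ≡ 3
s^16 ≡ 3^2 = 9
19 = 16 + 2 + 1, so s^19 ≡ 9·114·123 ≡ 72 (mod 143)

72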